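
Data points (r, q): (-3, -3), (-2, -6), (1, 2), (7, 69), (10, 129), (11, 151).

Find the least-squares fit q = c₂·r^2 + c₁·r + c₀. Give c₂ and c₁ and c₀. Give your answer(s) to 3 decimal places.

Sums needed: Σr^2·r^2 = 27140, Σr^2·r = 2640, Σr^2 = 284, Σr·r = 284, Σr = 24, Σ1 = 6.
For Xᵀq: Σr^2·q = 34503, Σr·q = 3457, Σq = 342.
Row-reducing yields c₂ = 4809/4996, c₁ = 800977/234812, c₀ = -259023/117406.

c₂ = 0.963, c₁ = 3.411, c₀ = -2.206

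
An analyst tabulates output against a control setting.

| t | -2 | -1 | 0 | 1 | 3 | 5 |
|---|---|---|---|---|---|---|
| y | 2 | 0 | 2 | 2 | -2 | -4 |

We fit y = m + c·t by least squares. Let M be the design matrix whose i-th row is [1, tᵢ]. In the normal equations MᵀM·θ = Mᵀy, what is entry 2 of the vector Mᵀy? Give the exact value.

Entry 2 ↔ basis t, so (Mᵀy)_{2} = Σᵢ (t)·yᵢ = (-2)·(2) + (-1)·(0) + (0)·(2) + (1)·(2) + (3)·(-2) + (5)·(-4) = -28.

-28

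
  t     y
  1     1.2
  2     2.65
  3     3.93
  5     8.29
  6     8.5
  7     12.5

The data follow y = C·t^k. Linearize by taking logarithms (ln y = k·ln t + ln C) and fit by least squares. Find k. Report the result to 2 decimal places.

k = 1.17

Let Y = ln y. Fitting Y = k·ln t + ln C by least squares:
AᵀA = [[11.2747, 7.1389]; [7.1389, 6]], rhs = [14.3325, 9.3064]ᵀ  (here Σln t = 7.1389, Σ(ln t)² = 11.2747, Σln y = 9.3064, Σln t·ln y = 14.3325).
Solving (det = 16.6845): k = 1.17222, ln C = 0.15634.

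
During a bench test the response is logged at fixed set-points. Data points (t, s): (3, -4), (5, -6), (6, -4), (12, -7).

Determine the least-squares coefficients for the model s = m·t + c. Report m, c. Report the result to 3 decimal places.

m = -0.300, c = -3.300

The normal system XᵀX·[m, c]ᵀ = Xᵀs is [[214, 26]; [26, 4]]·[m, c]ᵀ = [-150, -21]ᵀ.
det = 214·4 − 26² = 180.
m = ((-150)·4 − 26·(-21))/180 = -3/10; c = (214·(-21) − 26·(-150))/180 = -33/10.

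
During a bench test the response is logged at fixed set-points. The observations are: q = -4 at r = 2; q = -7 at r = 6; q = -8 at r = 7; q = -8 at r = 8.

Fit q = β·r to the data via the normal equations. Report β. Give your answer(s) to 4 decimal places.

The normal equations are: 153·β = -170.
(Σr·r = 153, Σr·q = -170.)
Hence β = -170 / 153 ≈ -1.11111.

β = -1.1111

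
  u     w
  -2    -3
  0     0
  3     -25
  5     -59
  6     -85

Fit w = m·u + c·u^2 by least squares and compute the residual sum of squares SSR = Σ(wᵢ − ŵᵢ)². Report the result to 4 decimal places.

XᵀX·[m, c]ᵀ = Xᵀw reads: 74·m + 360·c = -874;  360·m + 2018·c = -4772.
(Σu·u = 74, Σu·u^2 = 360, Σu^2·u^2 = 2018, Σu·w = -874, Σu^2·w = -4772.)
Determinant 74·2018 − 360² = 19732.
m = ((-874)·2018 − 360·(-4772))/19732 = -11453/4933; c = (74·(-4772) − 360·(-874))/19732 = -9622/4933.
Residuals: 783/4933, 0, -2368/4933, 6768/4933, -4195/4933; SSR = 14114/4933.

SSR = 2.8611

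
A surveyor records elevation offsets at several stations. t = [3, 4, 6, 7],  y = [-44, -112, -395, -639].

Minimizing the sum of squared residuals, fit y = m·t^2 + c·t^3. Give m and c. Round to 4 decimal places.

From the data, Σt^2·t^2 = 4034, Σt^2·t^3 = 25850, Σt^3·t^3 = 169130.
Moment sums: Σt^2·y = -47719, Σt^3·y = -312853.
Eliminating c: 169130·(row 1) − 25850·(row 2) gives 14047920·m = 169130·(-47719) − 25850·(-312853) = 16535580, so m = 275593/234132.
Then c = ((-312853) − 25850·(275593/234132))/169130 = -2376071/1170660.

m = 1.1771, c = -2.0297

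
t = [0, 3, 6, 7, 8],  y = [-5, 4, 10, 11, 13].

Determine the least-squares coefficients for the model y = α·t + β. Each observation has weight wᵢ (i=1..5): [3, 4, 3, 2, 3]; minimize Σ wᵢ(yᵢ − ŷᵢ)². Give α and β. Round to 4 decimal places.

α = 2.2025, β = -3.8515

Compute the Gram sums: Σwᵢ·t·t = 434, Σwᵢ·t = 68, Σwᵢ·1 = 15.
And Σwᵢ·t·y = 694, Σwᵢ·y = 92.
Normal equations: [[434, 68]; [68, 15]]·[α, β]ᵀ = [694, 92]ᵀ.
Δ = 434·15 − 68² = 1886.
α = (694·15 − 68·92)/1886 = 2077/943; β = (434·92 − 68·694)/1886 = -3632/943.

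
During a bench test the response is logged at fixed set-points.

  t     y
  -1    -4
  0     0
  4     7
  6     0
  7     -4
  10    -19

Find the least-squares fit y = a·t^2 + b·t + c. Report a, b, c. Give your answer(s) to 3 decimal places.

a = -0.531, b = 3.325, c = 0.130

From the data, Σt^2·t^2 = 13954, Σt^2·t = 1622, Σt^2 = 202, Σt·t = 202, Σt = 26, Σ1 = 6.
And Σt^2·y = -1988, Σt·y = -186, Σy = -20.
So AᵀA·[a, b, c]ᵀ = Aᵀy: [[13954, 1622, 202]; [1622, 202, 26]; [202, 26, 6]]·[a, b, c]ᵀ = [-1988, -186, -20]ᵀ.
Inverting the 3×3 Gram matrix, [a, b, c]ᵀ = [-8114/15285, 20329/6114, 1327/10190]ᵀ.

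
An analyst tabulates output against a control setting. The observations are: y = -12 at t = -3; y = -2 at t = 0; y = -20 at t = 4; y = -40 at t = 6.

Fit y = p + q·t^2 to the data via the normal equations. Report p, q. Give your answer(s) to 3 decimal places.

p = -2.453, q = -1.052

Normal-equation sums: Σ1 = 4, Σt^2 = 61, Σt^2·t^2 = 1633.
And Σy = -74, Σt^2·y = -1868.
So XᵀX·[p, q]ᵀ = Xᵀy: [[4, 61]; [61, 1633]]·[p, q]ᵀ = [-74, -1868]ᵀ.
det = 4·1633 − 61² = 2811.
p = ((-74)·1633 − 61·(-1868))/2811 = -2298/937; q = (4·(-1868) − 61·(-74))/2811 = -986/937.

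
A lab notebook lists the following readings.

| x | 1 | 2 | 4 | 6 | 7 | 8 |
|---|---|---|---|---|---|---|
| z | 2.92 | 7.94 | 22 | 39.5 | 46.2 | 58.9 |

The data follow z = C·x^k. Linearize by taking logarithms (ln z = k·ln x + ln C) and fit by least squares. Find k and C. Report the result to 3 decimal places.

k = 1.438, C = 2.936

Linearized form: ln z = k·ln x + ln C. From the 6 transformed points,
Σln x = 7.8966, Σ(ln x)² = 13.7233, Σln z = 17.8197, Σln x·ln z = 28.2424.
Normal system: [[13.7233, 7.8966]; [7.8966, 6]]·[k, ln C]ᵀ = [28.2424, 17.8197]ᵀ.
Slope k = (n·Σln x·ln z − Σln x·Σln z)/(n·Σ(ln x)² − (Σln x)²) = (6·28.2424 − 7.8966·17.8197)/19.9843 = 1.43815; ln C = (Σln z − k·Σln x)/n = 1.07721, so C = exp(1.07721) = 2.93646.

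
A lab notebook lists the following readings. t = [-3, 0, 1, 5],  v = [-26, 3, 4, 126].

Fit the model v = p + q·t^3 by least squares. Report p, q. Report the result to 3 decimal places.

p = 2.173, q = 0.993

MᵀM·[p, q]ᵀ = Mᵀv reads: 4·p + 99·q = 107;  99·p + 16355·q = 16456.
(Σ1 = 4, Σt^3 = 99, Σt^3·t^3 = 16355, Σv = 107, Σt^3·v = 16456.)
Determinant 4·16355 − 99² = 55619.
p = (107·16355 − 99·16456)/55619 = 120841/55619; q = (4·16456 − 99·107)/55619 = 55231/55619.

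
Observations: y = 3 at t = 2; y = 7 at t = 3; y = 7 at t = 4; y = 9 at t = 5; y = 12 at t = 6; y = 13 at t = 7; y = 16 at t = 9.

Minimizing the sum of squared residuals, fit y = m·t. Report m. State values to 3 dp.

m = 1.850

From the data, Σt·t = 220.
For Mᵀy: Σt·y = 407.
So MᵀM·[m]ᵀ = Mᵀy: [[220]]·[m]ᵀ = [407]ᵀ.
Hence m = 407 / 220 ≈ 1.85.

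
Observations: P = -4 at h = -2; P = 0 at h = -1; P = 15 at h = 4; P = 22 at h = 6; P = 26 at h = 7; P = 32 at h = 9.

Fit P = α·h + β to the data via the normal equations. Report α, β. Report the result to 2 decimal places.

The normal equations are: 187·α + 23·β = 670;  23·α + 6·β = 91.
det = 187·6 − 23² = 593.
α = (670·6 − 23·91)/593 = 1927/593; β = (187·91 − 23·670)/593 = 1607/593.

α = 3.25, β = 2.71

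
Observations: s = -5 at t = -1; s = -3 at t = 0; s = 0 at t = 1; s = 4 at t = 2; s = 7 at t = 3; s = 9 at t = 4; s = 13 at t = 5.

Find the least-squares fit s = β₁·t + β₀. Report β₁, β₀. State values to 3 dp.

β₁ = 3.036, β₀ = -2.500

Compute the Gram sums: Σt·t = 56, Σt = 14, Σ1 = 7.
Moment sums: Σt·s = 135, Σs = 25.
Normal equations: [[56, 14]; [14, 7]]·[β₁, β₀]ᵀ = [135, 25]ᵀ.
Eliminating β₀: 7·(row 1) − 14·(row 2) gives 196·β₁ = 7·135 − 14·25 = 595, so β₁ = 85/28.
Then β₀ = (25 − 14·(85/28))/7 = -5/2.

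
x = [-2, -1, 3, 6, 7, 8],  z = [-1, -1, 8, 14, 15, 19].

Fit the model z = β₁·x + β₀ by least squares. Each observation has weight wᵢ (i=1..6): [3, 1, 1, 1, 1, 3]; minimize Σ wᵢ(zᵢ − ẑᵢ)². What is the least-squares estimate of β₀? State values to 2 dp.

From the data, Σwᵢ·x·x = 299, Σwᵢ·x = 33, Σwᵢ·1 = 10.
And Σwᵢ·x·z = 676, Σwᵢ·z = 90.
Normal equations: [[299, 33]; [33, 10]]·[β₁, β₀]ᵀ = [676, 90]ᵀ.
Δ = 299·10 − 33² = 1901.
β₁ = (676·10 − 33·90)/1901 = 3790/1901; β₀ = (299·90 − 33·676)/1901 = 4602/1901.

β₀ = 2.42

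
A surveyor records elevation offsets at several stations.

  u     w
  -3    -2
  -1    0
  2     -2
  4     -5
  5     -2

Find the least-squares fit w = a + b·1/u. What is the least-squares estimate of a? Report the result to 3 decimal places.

MᵀM·[a, b]ᵀ = Mᵀw reads: 5·a + (-23/60)·b = -11;  (-23/60)·a + (5269/3600)·b = -119/60.
(Σ1 = 5, Σ1/u = -23/60, Σ1/u·1/u = 5269/3600, Σw = -11, Σ1/u·w = -119/60.)
Eliminating b: (5269/3600)·(row 1) − (-23/60)·(row 2) gives (3227/450)·a = (5269/3600)·(-11) − (-23/60)·(-119/60) = -843/50, so a = -7587/3227.
Then b = ((-119/60) − (-23/60)·(-7587/3227))/(5269/3600) = -6360/3227.

a = -2.351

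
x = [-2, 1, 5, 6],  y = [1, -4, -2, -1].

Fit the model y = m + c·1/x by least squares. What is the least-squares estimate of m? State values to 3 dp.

With design matrix M, MᵀM = [[4, 13/15]; [13/15, 593/450]] and Mᵀy = [-6, -76/15]ᵀ.
Δ = 4·(593/450) − (13/15)² = 113/25.
m = ((-6)·(593/450) − (13/15)·(-76/15))/(113/25) = -7/9; c = (4·(-76/15) − (13/15)·(-6))/(113/25) = -10/3.

m = -0.778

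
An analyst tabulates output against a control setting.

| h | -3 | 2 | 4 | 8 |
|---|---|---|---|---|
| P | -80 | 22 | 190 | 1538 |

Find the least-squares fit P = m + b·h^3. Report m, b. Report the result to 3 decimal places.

m = -0.979, b = 3.005

Forming XᵀX = [[4, 557]; [557, 267033]] and XᵀP = [1670, 801952]ᵀ gives XᵀX·[m, b]ᵀ = XᵀP.
Eliminating b: 267033·(row 1) − 557·(row 2) gives 757883·m = 267033·1670 − 557·801952 = -742154, so m = -15146/15467.
Then b = (801952 − 557·(-15146/15467))/267033 = 46482/15467.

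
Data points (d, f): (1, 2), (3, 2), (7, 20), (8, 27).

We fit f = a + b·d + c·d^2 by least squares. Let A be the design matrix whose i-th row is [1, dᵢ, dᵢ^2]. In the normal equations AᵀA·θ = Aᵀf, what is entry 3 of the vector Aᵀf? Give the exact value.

Entry 3 ↔ basis d^2, so (Aᵀf)_{3} = Σᵢ (d^2)·fᵢ = (1)·(2) + (9)·(2) + (49)·(20) + (64)·(27) = 2728.

2728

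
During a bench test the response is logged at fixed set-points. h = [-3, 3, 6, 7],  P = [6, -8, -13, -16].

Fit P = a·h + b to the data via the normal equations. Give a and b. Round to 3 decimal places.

a = -2.160, b = -0.728

From the data, Σh·h = 103, Σh = 13, Σ1 = 4.
And Σh·P = -232, ΣP = -31.
So XᵀX·[a, b]ᵀ = XᵀP: [[103, 13]; [13, 4]]·[a, b]ᵀ = [-232, -31]ᵀ.
Δ = 103·4 − 13² = 243.
a = ((-232)·4 − 13·(-31))/243 = -175/81; b = (103·(-31) − 13·(-232))/243 = -59/81.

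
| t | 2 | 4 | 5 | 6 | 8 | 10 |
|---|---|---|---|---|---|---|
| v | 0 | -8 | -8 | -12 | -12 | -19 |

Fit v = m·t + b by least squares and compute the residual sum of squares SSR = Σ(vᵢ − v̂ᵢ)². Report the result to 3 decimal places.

With design matrix X, XᵀX = [[245, 35]; [35, 6]] and Xᵀv = [-430, -59]ᵀ.
det = 245·6 − 35² = 245.
m = ((-430)·6 − 35·(-59))/245 = -103/49; b = (245·(-59) − 35·(-430))/245 = 17/7.
Residuals: 87/49, -99/49, 4/49, -89/49, 117/49, -20/49; SSR = 804/49.

SSR = 16.408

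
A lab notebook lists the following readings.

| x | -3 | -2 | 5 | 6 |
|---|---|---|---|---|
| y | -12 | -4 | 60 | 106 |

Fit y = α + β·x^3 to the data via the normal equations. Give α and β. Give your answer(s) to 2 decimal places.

With design matrix M, MᵀM = [[4, 306]; [306, 63074]] and Mᵀy = [150, 30752]ᵀ.
Eliminating β: 63074·(row 1) − 306·(row 2) gives 158660·α = 63074·150 − 306·30752 = 50988, so α = 12747/39665.
Then β = (30752 − 306·(12747/39665))/63074 = 19277/39665.

α = 0.32, β = 0.49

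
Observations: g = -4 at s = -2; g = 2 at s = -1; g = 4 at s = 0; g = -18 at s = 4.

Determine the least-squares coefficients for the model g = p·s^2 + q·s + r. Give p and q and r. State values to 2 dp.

p = -1.60, q = 0.84, r = 4.17

AᵀA·[p, q, r]ᵀ = Aᵀg reads: 273·p + 55·q + 21·r = -302;  55·p + 21·q + 1·r = -66;  21·p + 1·q + 4·r = -16.
Row-reducing yields p = -1439/902, q = 755/902, r = 1879/451.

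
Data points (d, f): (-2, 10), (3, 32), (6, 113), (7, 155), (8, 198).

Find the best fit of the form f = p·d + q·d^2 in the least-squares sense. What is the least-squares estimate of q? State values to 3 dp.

Normal-equation sums: Σd·d = 162, Σd·d^2 = 1090, Σd^2·d^2 = 7890.
Moment sums: Σd·f = 3423, Σd^2·f = 24663.
Determinant 162·7890 − 1090² = 90080.
p = (3423·7890 − 1090·24663)/90080 = 780/563; q = (162·24663 − 1090·3423)/90080 = 16521/5630.

q = 2.934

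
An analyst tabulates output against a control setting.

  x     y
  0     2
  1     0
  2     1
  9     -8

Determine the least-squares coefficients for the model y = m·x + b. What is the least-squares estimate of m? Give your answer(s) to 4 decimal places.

The normal system MᵀM·[m, b]ᵀ = Mᵀy is [[86, 12]; [12, 4]]·[m, b]ᵀ = [-70, -5]ᵀ.
Eliminating b: 4·(row 1) − 12·(row 2) gives 200·m = 4·(-70) − 12·(-5) = -220, so m = -11/10.
Then b = ((-5) − 12·(-11/10))/4 = 41/20.

m = -1.1000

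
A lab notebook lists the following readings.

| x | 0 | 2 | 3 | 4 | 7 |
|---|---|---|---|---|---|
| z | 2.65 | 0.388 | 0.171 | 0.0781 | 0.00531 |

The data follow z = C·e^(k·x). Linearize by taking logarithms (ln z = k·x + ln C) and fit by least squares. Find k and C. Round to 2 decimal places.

With ln zᵢ as the transformed response and xᵢ as the regressor:
Sums: Σx = 16.0000, Σ(x)² = 78.0000, Σln z = -9.5262, Σx·ln z = -54.0580.
Normal system: [[78.0000, 16.0000]; [16.0000, 5]]·[k, ln C]ᵀ = [-54.0580, -9.5262]ᵀ.
Δ = 78.0000·5 − (16.0000)² = 134.0000; k = (-54.0580·5 − 16.0000·-9.5262)/134.0000 = -0.87963, ln C = (78.0000·-9.5262 − 16.0000·-54.0580)/134.0000 = 0.90958, so C = exp(0.90958) = 2.48327.

k = -0.88, C = 2.48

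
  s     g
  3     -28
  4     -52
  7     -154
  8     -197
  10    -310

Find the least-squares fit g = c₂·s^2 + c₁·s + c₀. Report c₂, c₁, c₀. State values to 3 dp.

c₂ = -3.021, c₁ = -0.794, c₀ = 0.676

Compute the Gram sums: Σs^2·s^2 = 16834, Σs^2·s = 1946, Σs^2 = 238, Σs·s = 238, Σs = 32, Σ1 = 5.
For Aᵀg: Σs^2·g = -52238, Σs·g = -6046, Σg = -741.
Row-reducing yields c₂ = -5051/1672, c₁ = -1327/1672, c₀ = 565/836.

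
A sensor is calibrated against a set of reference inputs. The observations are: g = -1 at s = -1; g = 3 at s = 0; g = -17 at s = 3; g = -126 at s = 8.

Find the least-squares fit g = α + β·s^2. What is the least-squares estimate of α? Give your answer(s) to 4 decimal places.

α = 1.6940

Forming XᵀX = [[4, 74]; [74, 4178]] and Xᵀg = [-141, -8218]ᵀ gives XᵀX·[α, β]ᵀ = Xᵀg.
Δ = 4·4178 − 74² = 11236.
α = ((-141)·4178 − 74·(-8218))/11236 = 9517/5618; β = (4·(-8218) − 74·(-141))/11236 = -11219/5618.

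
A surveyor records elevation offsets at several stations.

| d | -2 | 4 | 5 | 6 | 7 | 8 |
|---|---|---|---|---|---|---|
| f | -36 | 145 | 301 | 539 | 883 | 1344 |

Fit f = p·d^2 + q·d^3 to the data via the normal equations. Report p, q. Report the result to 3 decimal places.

p = -2.953, q = 2.994

The normal system XᵀX·[p, q]ᵀ = Xᵀf is [[8690, 61468]; [61468, 446234]]·[p, q]ᵀ = [158388, 1154614]ᵀ.
Δ = 8690·446234 − 61468² = 99458436.
p = (158388·446234 − 61468·1154614)/99458436 = -73425640/24864609; q = (8690·1154614 − 61468·158388)/99458436 = 6768229/2260419.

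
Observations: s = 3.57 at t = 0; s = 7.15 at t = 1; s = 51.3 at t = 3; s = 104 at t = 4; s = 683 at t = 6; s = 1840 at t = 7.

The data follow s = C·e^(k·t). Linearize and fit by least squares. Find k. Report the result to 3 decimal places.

k = 0.896

Taking logs, ln s = k·t + ln C, so regress ln s on t.
Over the data: Σt = 21.0000, Σ(t)² = 111.0000, Σln s = 25.8658, Σt·ln s = 124.1394.
Normal system: [[111.0000, 21.0000]; [21.0000, 6]]·[k, ln C]ᵀ = [124.1394, 25.8658]ᵀ.
Δ = 111.0000·6 − (21.0000)² = 225.0000; k = (124.1394·6 − 21.0000·25.8658)/225.0000 = 0.89624, ln C = (111.0000·25.8658 − 21.0000·124.1394)/225.0000 = 1.17411.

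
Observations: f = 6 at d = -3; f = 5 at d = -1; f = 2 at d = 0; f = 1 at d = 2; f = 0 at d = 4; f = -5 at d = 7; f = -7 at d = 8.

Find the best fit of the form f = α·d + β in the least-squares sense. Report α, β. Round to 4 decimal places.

Entries of AᵀA: Σd·d = 143, Σd = 17, Σ1 = 7.
Right-hand side: Σd·f = -112, Σf = 2.
So AᵀA·[α, β]ᵀ = Aᵀf: [[143, 17]; [17, 7]]·[α, β]ᵀ = [-112, 2]ᵀ.
Δ = 143·7 − 17² = 712.
α = ((-112)·7 − 17·2)/712 = -409/356; β = (143·2 − 17·(-112))/712 = 1095/356.

α = -1.1489, β = 3.0758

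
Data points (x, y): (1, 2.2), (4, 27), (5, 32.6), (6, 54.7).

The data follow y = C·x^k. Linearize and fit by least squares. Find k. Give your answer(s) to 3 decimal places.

Taking logs, ln y = k·ln x + ln C, so regress ln y on ln x.
Over the data: Σln x = 4.7875, Σ(ln x)² = 7.7225, Σln y = 11.5705, Σln x·ln y = 17.3472.
Normal system: [[7.7225, 4.7875]; [4.7875, 4]]·[k, ln C]ᵀ = [17.3472, 11.5705]ᵀ.
Solving (det = 7.9699): k = 1.75599, ln C = 0.79092.

k = 1.756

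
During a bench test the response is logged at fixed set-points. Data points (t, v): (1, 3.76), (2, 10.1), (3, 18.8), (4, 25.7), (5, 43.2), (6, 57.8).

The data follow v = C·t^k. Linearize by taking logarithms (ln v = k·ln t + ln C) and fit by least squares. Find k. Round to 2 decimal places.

Linearized form: ln v = k·ln t + ln C. From the 6 transformed points,
Σln t = 6.5793, Σ(ln t)² = 9.4099, Σln v = 17.6401, Σln t·ln v = 22.6567.
Equations: 9.4099·k + 6.5793·ln C = 22.6567;  6.5793·k + 6·ln C = 17.6401.
Δ = 9.4099·6 − (6.5793)² = 13.1729; k = (22.6567·6 − 6.5793·17.6401)/13.1729 = 1.50927, ln C = (9.4099·17.6401 − 6.5793·22.6567)/13.1729 = 1.28504.

k = 1.51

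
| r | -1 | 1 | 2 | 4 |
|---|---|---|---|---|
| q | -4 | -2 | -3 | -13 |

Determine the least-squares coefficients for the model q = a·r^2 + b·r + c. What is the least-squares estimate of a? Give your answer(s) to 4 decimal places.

a = -1.0000

MᵀM·[a, b, c]ᵀ = Mᵀq reads: 274·a + 72·b + 22·c = -226;  72·a + 22·b + 6·c = -56;  22·a + 6·b + 4·c = -22.
(Σr^2·r^2 = 274, Σr^2·r = 72, Σr^2 = 22, Σr·r = 22, Σr = 6, Σ1 = 4, Σr^2·q = -226, Σr·q = -56, Σq = -22.)
Row-reducing yields a = -1, b = 16/13, c = -24/13.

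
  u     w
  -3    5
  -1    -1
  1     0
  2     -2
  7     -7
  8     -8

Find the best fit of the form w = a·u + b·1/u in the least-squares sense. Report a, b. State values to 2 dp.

From the data, Σu·u = 128, Σu·1/u = 6, Σ1/u·1/u = 67657/28224.
For Xᵀw: Σu·w = -131, Σ1/u·w = -11/3.
Δ = 128·(67657/28224) − 6² = 119438/441.
a = ((-131)·(67657/28224) − 6·(-11/3))/(119438/441) = -8242139/7644032; b = (128·(-11/3) − 6·(-131))/(119438/441) = 69825/59719.

a = -1.08, b = 1.17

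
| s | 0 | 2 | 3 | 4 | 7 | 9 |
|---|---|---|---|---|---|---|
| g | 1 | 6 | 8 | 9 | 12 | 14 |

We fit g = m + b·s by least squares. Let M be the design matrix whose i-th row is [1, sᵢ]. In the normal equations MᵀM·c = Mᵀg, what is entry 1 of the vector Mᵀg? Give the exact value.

Entry 1 ↔ basis 1, so (Mᵀg)_{1} = Σᵢ gᵢ = (1)·(1) + (1)·(6) + (1)·(8) + (1)·(9) + (1)·(12) + (1)·(14) = 50.

50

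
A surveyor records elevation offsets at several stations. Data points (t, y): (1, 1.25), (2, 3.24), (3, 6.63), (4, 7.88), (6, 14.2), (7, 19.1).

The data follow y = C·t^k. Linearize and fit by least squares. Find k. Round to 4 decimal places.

Taking logs, ln y = k·ln t + ln C, so regress ln y on ln t.
Σln t = 6.9157, Σ(ln t)² = 10.6062, Σln y = 10.9576, Σln t·ln y = 16.2486.
Equations: 10.6062·k + 6.9157·ln C = 16.2486;  6.9157·k + 6·ln C = 10.9576.
Slope k = (n·Σln t·ln y − Σln t·Σln y)/(n·Σ(ln t)² − (Σln t)²) = (6·16.2486 − 6.9157·10.9576)/15.8099 = 1.37330; ln C = (Σln y − k·Σln t)/n = 0.24337.

k = 1.3733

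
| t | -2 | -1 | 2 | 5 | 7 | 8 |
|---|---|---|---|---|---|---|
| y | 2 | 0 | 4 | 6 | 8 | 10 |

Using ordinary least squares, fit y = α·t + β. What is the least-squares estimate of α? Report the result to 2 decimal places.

α = 0.86

Normal-equation sums: Σt·t = 147, Σt = 19, Σ1 = 6.
Right-hand side: Σt·y = 170, Σy = 30.
MᵀM·[α, β]ᵀ = Mᵀy becomes [[147, 19]; [19, 6]]·[α, β]ᵀ = [170, 30]ᵀ.
Eliminating β: 6·(row 1) − 19·(row 2) gives 521·α = 6·170 − 19·30 = 450, so α = 450/521.
Then β = (30 − 19·(450/521))/6 = 1180/521.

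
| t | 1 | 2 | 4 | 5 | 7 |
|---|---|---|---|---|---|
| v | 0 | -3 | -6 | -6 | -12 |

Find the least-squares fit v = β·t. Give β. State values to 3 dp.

With design matrix X, XᵀX = [[95]] and Xᵀv = [-144]ᵀ.
Hence β = -144 / 95 ≈ -1.51579.

β = -1.516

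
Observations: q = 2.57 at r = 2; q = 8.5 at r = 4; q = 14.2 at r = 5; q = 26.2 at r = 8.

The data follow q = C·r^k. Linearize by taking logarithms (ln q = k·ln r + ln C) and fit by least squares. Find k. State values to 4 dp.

k = 1.7022

With ln qᵢ as the transformed response and ln rᵢ as the regressor:
Σln r = 5.7683, Σ(ln r)² = 9.3166, Σln q = 9.0030, Σln r·ln q = 14.6822.
Normal system: [[9.3166, 5.7683]; [5.7683, 4]]·[k, ln C]ᵀ = [14.6822, 9.0030]ᵀ.
Slope k = (n·Σln r·ln q − Σln r·Σln q)/(n·Σ(ln r)² − (Σln r)²) = (4·14.6822 − 5.7683·9.0030)/3.9930 = 1.70218; ln C = (Σln q − k·Σln r)/n = -0.20393.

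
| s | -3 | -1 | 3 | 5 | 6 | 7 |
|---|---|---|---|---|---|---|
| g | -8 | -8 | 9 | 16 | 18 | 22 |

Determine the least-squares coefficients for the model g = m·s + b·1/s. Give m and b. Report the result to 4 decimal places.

m = 2.9120, b = 4.2259

Setting ∂/∂m … = 0 gives: 129·m + 6·b = 401;  6·m + (6421/4900)·b = 2416/105.
(Σs·s = 129, Σs·1/s = 6, Σ1/s·1/s = 6421/4900, Σs·g = 401, Σ1/s·g = 2416/105.)
det = 129·(6421/4900) − 6² = 651909/4900.
m = (401·(6421/4900) − 6·(2416/105))/(651909/4900) = 1898341/651909; b = (129·(2416/105) − 6·401)/(651909/4900) = 2754920/651909.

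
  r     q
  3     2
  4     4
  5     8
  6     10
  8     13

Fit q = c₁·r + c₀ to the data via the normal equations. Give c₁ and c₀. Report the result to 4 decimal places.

c₁ = 2.2703, c₀ = -4.4054

The normal equations are: 150·c₁ + 26·c₀ = 226;  26·c₁ + 5·c₀ = 37.
det = 150·5 − 26² = 74.
c₁ = (226·5 − 26·37)/74 = 84/37; c₀ = (150·37 − 26·226)/74 = -163/37.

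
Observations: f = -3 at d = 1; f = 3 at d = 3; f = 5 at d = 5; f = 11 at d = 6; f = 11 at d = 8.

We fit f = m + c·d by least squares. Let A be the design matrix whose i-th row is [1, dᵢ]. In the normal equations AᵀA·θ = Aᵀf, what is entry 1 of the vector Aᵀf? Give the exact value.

Entry 1 ↔ basis 1, so (Aᵀf)_{1} = Σᵢ fᵢ = (1)·(-3) + (1)·(3) + (1)·(5) + (1)·(11) + (1)·(11) = 27.

27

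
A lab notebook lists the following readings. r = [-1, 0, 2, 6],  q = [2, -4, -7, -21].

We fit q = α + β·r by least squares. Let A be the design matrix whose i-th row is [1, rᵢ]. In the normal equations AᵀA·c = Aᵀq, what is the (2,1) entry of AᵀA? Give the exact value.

Row 2 ↔ basis r, column 1 ↔ basis 1, so (AᵀA)_{2,1} = Σᵢ r = (-1)·(1) + (0)·(1) + (2)·(1) + (6)·(1) = 7.

7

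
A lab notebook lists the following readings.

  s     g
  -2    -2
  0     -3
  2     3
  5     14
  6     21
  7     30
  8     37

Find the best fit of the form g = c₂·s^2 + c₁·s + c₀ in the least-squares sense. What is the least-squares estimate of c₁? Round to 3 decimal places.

Sums needed: Σs^2·s^2 = 8450, Σs^2·s = 1196, Σs^2 = 182, Σs·s = 182, Σs = 26, Σ1 = 7.
Moment sums: Σs^2·g = 4948, Σs·g = 712, Σg = 100.
Solving the 3×3 system (Gaussian elimination) gives c₂ = 1054/2119, c₁ = 2032/2119, c₀ = -360/163.

c₁ = 0.959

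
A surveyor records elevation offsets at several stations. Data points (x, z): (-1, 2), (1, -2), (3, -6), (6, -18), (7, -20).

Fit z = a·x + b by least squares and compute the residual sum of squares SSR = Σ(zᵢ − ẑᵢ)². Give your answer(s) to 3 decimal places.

SSR = 8.196

With design matrix M, MᵀM = [[96, 16]; [16, 5]] and Mᵀz = [-270, -44]ᵀ.
Determinant 96·5 − 16² = 224.
a = ((-270)·5 − 16·(-44))/224 = -323/112; b = (96·(-44) − 16·(-270))/224 = 3/7.
Residuals: -21/16, 51/112, 249/112, -9/8, -27/112; SSR = 459/56.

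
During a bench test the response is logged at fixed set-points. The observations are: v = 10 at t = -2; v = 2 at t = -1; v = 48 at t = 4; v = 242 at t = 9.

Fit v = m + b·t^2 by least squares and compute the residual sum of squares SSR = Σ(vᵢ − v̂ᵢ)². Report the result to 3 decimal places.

SSR = 1.966

The normal system XᵀX·[m, b]ᵀ = Xᵀv is [[4, 102]; [102, 6834]]·[m, b]ᵀ = [302, 20412]ᵀ.
Δ = 4·6834 − 102² = 16932.
m = (302·6834 − 102·20412)/16932 = -89/83; b = (4·20412 − 102·302)/16932 = 4237/1411.
Residuals: -1325/1411, 98/1411, 1449/1411, -222/1411; SSR = 2774/1411.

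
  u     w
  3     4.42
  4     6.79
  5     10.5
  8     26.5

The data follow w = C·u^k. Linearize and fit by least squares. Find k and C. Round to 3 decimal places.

With ln wᵢ as the transformed response and ln uᵢ as the regressor:
AᵀA = [[10.0431, 6.1738]; [6.1738, 4]], rhs = [14.8871, 9.0301]ᵀ  (here Σln u = 6.1738, Σ(ln u)² = 10.0431, Σln w = 9.0301, Σln u·ln w = 14.8871).
Slope k = (n·Σln u·ln w − Σln u·Σln w)/(n·Σ(ln u)² − (Σln u)²) = (4·14.8871 − 6.1738·9.0301)/2.0569 = 1.84668; ln C = (Σln w − k·Σln u)/n = -0.59273, so C = exp(-0.59273) = 0.55282.

k = 1.847, C = 0.553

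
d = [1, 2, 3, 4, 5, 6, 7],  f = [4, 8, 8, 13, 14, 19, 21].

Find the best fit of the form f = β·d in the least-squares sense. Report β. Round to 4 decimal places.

Forming XᵀX = [[140]] and Xᵀf = [427]ᵀ gives XᵀX·[β]ᵀ = Xᵀf.
Hence β = 427 / 140 ≈ 3.05.

β = 3.0500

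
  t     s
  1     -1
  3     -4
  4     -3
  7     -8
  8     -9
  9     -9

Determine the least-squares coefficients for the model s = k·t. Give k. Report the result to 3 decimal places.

k = -1.064

The normal equations are: 220·k = -234.
Hence k = -234 / 220 ≈ -1.06364.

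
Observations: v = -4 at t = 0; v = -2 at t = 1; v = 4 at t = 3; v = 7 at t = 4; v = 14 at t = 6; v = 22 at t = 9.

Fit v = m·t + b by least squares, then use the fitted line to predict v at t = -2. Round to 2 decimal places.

v̂ = -10.49

The normal equations are: 143·m + 23·b = 320;  23·m + 6·b = 41.
det = 143·6 − 23² = 329.
m = (320·6 − 23·41)/329 = 977/329; b = (143·41 − 23·320)/329 = -1497/329.
At t = -2: v̂ = (977/329)·(-2) + (-1497/329)·(1) = -493/47.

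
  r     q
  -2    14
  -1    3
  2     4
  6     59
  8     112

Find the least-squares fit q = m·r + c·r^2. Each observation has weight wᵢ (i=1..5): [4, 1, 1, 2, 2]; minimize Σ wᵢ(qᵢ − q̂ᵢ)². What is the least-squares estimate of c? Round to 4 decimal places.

Normal-equation sums: Σwᵢ·r·r = 221, Σwᵢ·r·r^2 = 1431, Σwᵢ·r^2·r^2 = 10865.
For XᵀWq: Σwᵢ·r·q = 2393, Σwᵢ·r^2·q = 18827.
Eliminating c: 10865·(row 1) − 1431·(row 2) gives 353404·m = 10865·2393 − 1431·18827 = -941492, so m = -4441/1667.
Then c = (18827 − 1431·(-4441/1667))/10865 = 184096/88351.

c = 2.0837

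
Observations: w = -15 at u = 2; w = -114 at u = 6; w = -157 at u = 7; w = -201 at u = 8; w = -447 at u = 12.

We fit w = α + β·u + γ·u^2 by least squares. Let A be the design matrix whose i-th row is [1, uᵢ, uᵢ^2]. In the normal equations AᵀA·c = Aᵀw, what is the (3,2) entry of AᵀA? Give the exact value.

2807

Row 3 ↔ basis u^2, column 2 ↔ basis u, so (AᵀA)_{3,2} = Σᵢ (u^2)·(u) = (4)·(2) + (36)·(6) + (49)·(7) + (64)·(8) + (144)·(12) = 2807.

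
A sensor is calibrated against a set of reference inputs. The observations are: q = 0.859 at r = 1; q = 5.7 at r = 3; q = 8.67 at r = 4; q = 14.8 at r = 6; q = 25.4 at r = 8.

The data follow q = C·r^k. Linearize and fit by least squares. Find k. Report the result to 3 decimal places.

k = 1.610

Taking logs, ln q = k·ln r + ln C, so regress ln q on ln r.
Sums: Σln r = 6.3561, Σ(ln r)² = 10.6632, Σln q = 9.6777, Σln r·ln q = 16.4609.
Normal system: [[10.6632, 6.3561]; [6.3561, 5]]·[k, ln C]ᵀ = [16.4609, 9.6777]ᵀ.
Slope k = (n·Σln r·ln q − Σln r·Σln q)/(n·Σ(ln r)² − (Σln r)²) = (5·16.4609 − 6.3561·9.6777)/12.9161 = 1.60976; ln C = (Σln q − k·Σln r)/n = -0.11082.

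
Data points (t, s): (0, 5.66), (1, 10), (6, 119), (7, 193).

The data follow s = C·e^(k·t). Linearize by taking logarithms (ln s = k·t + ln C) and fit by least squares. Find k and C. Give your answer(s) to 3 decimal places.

k = 0.501, C = 5.843

Let Y = ln s. Fitting Y = k·t + ln C by least squares:
Σt = 14.0000, Σ(t)² = 86.0000, Σln s = 14.0778, Σt·ln s = 67.8162.
Equations: 86.0000·k + 14.0000·ln C = 67.8162;  14.0000·k + 4·ln C = 14.0778.
Solving (det = 148.0000): k = 0.50118, ln C = 1.76531, so C = exp(1.76531) = 5.84341.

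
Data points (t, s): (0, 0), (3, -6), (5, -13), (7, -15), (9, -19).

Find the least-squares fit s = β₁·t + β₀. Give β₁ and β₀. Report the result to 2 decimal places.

XᵀX·[β₁, β₀]ᵀ = Xᵀs reads: 164·β₁ + 24·β₀ = -359;  24·β₁ + 5·β₀ = -53.
(Σt·t = 164, Σt = 24, Σ1 = 5, Σt·s = -359, Σs = -53.)
Δ = 164·5 − 24² = 244.
β₁ = ((-359)·5 − 24·(-53))/244 = -523/244; β₀ = (164·(-53) − 24·(-359))/244 = -19/61.

β₁ = -2.14, β₀ = -0.31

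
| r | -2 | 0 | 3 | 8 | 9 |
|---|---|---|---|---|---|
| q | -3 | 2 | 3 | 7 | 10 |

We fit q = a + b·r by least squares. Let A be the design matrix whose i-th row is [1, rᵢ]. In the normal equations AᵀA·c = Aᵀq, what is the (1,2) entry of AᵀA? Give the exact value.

18

Row 1 ↔ basis 1, column 2 ↔ basis r, so (AᵀA)_{1,2} = Σᵢ r = (1)·(-2) + (1)·(0) + (1)·(3) + (1)·(8) + (1)·(9) = 18.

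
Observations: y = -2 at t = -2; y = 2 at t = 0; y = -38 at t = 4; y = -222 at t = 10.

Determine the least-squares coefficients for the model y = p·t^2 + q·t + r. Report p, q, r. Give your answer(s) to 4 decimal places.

p = -2.0530, q = -1.8939, r = 2.2727

XᵀX·[p, q, r]ᵀ = Xᵀy reads: 10272·p + 1056·q + 120·r = -22816;  1056·p + 120·q + 12·r = -2368;  120·p + 12·q + 4·r = -260.
(Σt^2·t^2 = 10272, Σt^2·t = 1056, Σt^2 = 120, Σt·t = 120, Σt = 12, Σ1 = 4, Σt^2·y = -22816, Σt·y = -2368, Σy = -260.)
Row-reducing yields p = -271/132, q = -125/66, r = 25/11.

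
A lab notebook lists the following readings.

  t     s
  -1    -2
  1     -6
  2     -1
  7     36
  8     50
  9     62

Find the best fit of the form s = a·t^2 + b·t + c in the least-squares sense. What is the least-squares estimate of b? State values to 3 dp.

Forming MᵀM = [[13076, 1592, 200]; [1592, 200, 26]; [200, 26, 6]] and Mᵀs = [9974, 1204, 139]ᵀ gives MᵀM·[a, b, c]ᵀ = Mᵀs.
Solving the 3×3 system (Gaussian elimination) gives a = 22507/25230, b = -13111/25230, c = -626/145.

b = -0.520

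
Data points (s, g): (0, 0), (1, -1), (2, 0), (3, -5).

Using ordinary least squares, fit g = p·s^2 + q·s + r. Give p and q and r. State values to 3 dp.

p = -1.000, q = 1.600, r = -0.400

From the data, Σs^2·s^2 = 98, Σs^2·s = 36, Σs^2 = 14, Σs·s = 14, Σs = 6, Σ1 = 4.
For Xᵀg: Σs^2·g = -46, Σs·g = -16, Σg = -6.
Solving the 3×3 system (Gaussian elimination) gives p = -1, q = 8/5, r = -2/5.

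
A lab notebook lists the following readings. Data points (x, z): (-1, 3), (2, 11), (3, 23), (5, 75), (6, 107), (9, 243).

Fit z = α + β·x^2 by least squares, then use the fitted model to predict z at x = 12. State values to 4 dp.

Sums needed: Σ1 = 6, Σx^2 = 156, Σx^2·x^2 = 8580.
For Mᵀz: Σz = 462, Σx^2·z = 25664.
Eliminating β: 8580·(row 1) − 156·(row 2) gives 27144·α = 8580·462 − 156·25664 = -39624, so α = -127/87.
Then β = (25664 − 156·(-127/87))/8580 = 3413/1131.
At x = 12: ẑ = (-127/87)·(1) + (3413/1131)·(144) = 489821/1131.

ẑ = 433.0866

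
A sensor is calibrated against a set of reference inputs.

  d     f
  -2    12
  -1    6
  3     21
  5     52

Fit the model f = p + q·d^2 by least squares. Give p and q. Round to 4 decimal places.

p = 4.0963, q = 1.9132

The normal equations are: 4·p + 39·q = 91;  39·p + 723·q = 1543.
(Σ1 = 4, Σd^2 = 39, Σd^2·d^2 = 723, Σf = 91, Σd^2·f = 1543.)
det = 4·723 − 39² = 1371.
p = (91·723 − 39·1543)/1371 = 1872/457; q = (4·1543 − 39·91)/1371 = 2623/1371.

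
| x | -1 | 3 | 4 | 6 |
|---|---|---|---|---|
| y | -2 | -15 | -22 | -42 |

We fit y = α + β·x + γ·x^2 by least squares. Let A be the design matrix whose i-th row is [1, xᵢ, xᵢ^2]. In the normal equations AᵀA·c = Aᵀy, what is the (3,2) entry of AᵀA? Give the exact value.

Row 3 ↔ basis x^2, column 2 ↔ basis x, so (AᵀA)_{3,2} = Σᵢ (x^2)·(x) = (1)·(-1) + (9)·(3) + (16)·(4) + (36)·(6) = 306.

306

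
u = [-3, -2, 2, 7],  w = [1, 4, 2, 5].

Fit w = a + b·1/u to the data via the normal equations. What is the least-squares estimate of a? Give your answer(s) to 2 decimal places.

The normal equations are: 4·a + (-4/21)·b = 12;  (-4/21)·a + (557/882)·b = -13/21.
(Σ1 = 4, Σ1/u = -4/21, Σ1/u·1/u = 557/882, Σw = 12, Σ1/u·w = -13/21.)
Δ = 4·(557/882) − (-4/21)² = 122/49.
a = (12·(557/882) − (-4/21)·(-13/21))/(122/49) = 1645/549; b = (4·(-13/21) − (-4/21)·12)/(122/49) = -14/183.

a = 3.00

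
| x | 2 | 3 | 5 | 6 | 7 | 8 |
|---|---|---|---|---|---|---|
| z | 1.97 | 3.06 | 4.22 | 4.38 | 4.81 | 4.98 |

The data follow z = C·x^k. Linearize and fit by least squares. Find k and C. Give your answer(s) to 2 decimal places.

With ln zᵢ as the transformed response and ln xᵢ as the regressor:
AᵀA = [[15.5987, 9.2183]; [9.2183, 6]], rhs = [13.0574, 7.8895]ᵀ  (here Σln x = 9.2183, Σ(ln x)² = 15.5987, Σln z = 7.8895, Σln x·ln z = 13.0574).
Δ = 15.5987·6 − (9.2183)² = 8.6152; k = (13.0574·6 − 9.2183·7.8895)/8.6152 = 0.65195, ln C = (15.5987·7.8895 − 9.2183·13.0574)/8.6152 = 0.31327, so C = exp(0.31327) = 1.36789.

k = 0.65, C = 1.37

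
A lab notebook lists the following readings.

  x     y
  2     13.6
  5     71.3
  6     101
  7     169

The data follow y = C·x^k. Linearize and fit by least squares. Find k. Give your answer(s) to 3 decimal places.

Linearized form: ln y = k·ln x + ln C. From the 4 transformed points,
Σln x = 6.0403, Σ(ln x)² = 10.0677, Σln y = 16.6220, Σln x·ln y = 26.9280.
Equations: 10.0677·k + 6.0403·ln C = 26.9280;  6.0403·k + 4·ln C = 16.6220.
Slope k = (n·Σln x·ln y − Σln x·Σln y)/(n·Σ(ln x)² − (Σln x)²) = (4·26.9280 − 6.0403·16.6220)/3.7862 = 1.93094; ln C = (Σln y − k·Σln x)/n = 1.23965.

k = 1.931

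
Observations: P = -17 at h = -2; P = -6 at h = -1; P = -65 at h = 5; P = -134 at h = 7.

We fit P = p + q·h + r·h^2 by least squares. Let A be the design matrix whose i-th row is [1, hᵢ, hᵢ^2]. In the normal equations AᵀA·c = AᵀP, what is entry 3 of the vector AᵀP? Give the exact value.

-8265

Entry 3 ↔ basis h^2, so (AᵀP)_{3} = Σᵢ (h^2)·Pᵢ = (4)·(-17) + (1)·(-6) + (25)·(-65) + (49)·(-134) = -8265.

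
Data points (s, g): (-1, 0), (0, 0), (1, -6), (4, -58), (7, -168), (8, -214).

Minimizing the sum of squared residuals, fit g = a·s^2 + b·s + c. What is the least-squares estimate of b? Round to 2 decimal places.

b = -2.65

From the data, Σs^2·s^2 = 6755, Σs^2·s = 919, Σs^2 = 131, Σs·s = 131, Σs = 19, Σ1 = 6.
And Σs^2·g = -22862, Σs·g = -3126, Σg = -446.
So AᵀA·[a, b, c]ᵀ = Aᵀg: [[6755, 919, 131]; [919, 131, 19]; [131, 19, 6]]·[a, b, c]ᵀ = [-22862, -3126, -446]ᵀ.
Inverting the 3×3 Gram matrix, [a, b, c]ᵀ = [-1970/651, -43196/16275, 768/5425]ᵀ.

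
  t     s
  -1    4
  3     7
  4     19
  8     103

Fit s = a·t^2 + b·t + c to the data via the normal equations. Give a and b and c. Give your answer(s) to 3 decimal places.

a = 2.025, b = -3.163, c = -1.243

Sums needed: Σt^2·t^2 = 4434, Σt^2·t = 602, Σt^2 = 90, Σt·t = 90, Σt = 14, Σ1 = 4.
Moment sums: Σt^2·s = 6963, Σt·s = 917, Σs = 133.
Normal equations: [[4434, 602, 90]; [602, 90, 14]; [90, 14, 4]]·[a, b, c]ᵀ = [6963, 917, 133]ᵀ.
Inverting the 3×3 Gram matrix, [a, b, c]ᵀ = [81/40, -5187/1640, -1019/820]ᵀ.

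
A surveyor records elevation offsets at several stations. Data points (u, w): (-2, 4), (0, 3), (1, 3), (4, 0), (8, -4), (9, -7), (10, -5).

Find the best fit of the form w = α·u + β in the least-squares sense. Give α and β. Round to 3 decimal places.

α = -0.904, β = 3.019

Normal-equation sums: Σu·u = 266, Σu = 30, Σ1 = 7.
Moment sums: Σu·w = -150, Σw = -6.
So XᵀX·[α, β]ᵀ = Xᵀw: [[266, 30]; [30, 7]]·[α, β]ᵀ = [-150, -6]ᵀ.
Δ = 266·7 − 30² = 962.
α = ((-150)·7 − 30·(-6))/962 = -435/481; β = (266·(-6) − 30·(-150))/962 = 1452/481.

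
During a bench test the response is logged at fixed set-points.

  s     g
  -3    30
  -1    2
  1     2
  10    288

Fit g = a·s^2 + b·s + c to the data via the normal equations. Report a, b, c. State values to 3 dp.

a = 2.995, b = -1.072, c = -0.736

Setting ∂/∂a … = 0 gives: 10083·a + 973·b + 111·c = 29074;  973·a + 111·b + 7·c = 2790;  111·a + 7·b + 4·c = 322.
Solving the 3×3 system (Gaussian elimination) gives a = 25479/8507, b = -45617/42535, c = -31314/42535.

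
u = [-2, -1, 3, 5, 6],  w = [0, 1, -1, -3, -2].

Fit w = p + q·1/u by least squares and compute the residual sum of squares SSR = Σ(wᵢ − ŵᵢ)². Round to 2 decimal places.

SSR = 2.77

XᵀX·[p, q]ᵀ = Xᵀw reads: 5·p + (-4/5)·q = -5;  (-4/5)·p + (643/450)·q = -34/15.
(Σ1 = 5, Σ1/u = -4/5, Σ1/u·1/u = 643/450, Σw = -5, Σ1/u·w = -34/15.)
Eliminating q: (643/450)·(row 1) − (-4/5)·(row 2) gives (2927/450)·p = (643/450)·(-5) − (-4/5)·(-34/15) = -4031/450, so p = -4031/2927.
Then q = ((-34/15) − (-4/5)·(-4031/2927))/(643/450) = -6900/2927.
Residuals: 581/2927, 58/2927, 3404/2927, -3370/2927, -673/2927; SSR = 8110/2927.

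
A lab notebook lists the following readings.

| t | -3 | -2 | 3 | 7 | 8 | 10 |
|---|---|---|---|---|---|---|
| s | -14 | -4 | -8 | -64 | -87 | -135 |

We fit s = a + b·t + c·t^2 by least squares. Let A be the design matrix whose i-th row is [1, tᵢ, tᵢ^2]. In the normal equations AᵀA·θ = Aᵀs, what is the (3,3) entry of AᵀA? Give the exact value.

16675

Row 3 ↔ basis t^2, column 3 ↔ basis t^2, so (AᵀA)_{3,3} = Σᵢ (t^2)·(t^2) = (9)·(9) + (4)·(4) + (9)·(9) + (49)·(49) + (64)·(64) + (100)·(100) = 16675.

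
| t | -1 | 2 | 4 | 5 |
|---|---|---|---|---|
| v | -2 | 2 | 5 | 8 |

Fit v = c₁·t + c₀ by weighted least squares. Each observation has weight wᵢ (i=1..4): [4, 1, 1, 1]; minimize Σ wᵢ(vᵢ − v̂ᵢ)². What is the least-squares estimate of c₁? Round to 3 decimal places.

The normal system AᵀWA·[c₁, c₀]ᵀ = AᵀWv is [[49, 7]; [7, 7]]·[c₁, c₀]ᵀ = [72, 7]ᵀ.
Eliminating c₀: 7·(row 1) − 7·(row 2) gives 294·c₁ = 7·72 − 7·7 = 455, so c₁ = 65/42.
Then c₀ = (7 − 7·(65/42))/7 = -23/42.

c₁ = 1.548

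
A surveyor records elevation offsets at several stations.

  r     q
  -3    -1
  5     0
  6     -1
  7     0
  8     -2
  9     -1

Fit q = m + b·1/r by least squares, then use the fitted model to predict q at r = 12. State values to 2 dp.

Entries of XᵀX: Σ1 = 6, Σ1/r = 1039/2520, Σ1/r·1/r = 1443241/6350400.
For Xᵀq: Σq = -5, Σ1/r·q = -7/36.
XᵀX·[m, b]ᵀ = Xᵀq becomes [[6, 1039/2520]; [1039/2520, 1443241/6350400]]·[m, b]ᵀ = [-5, -7/36]ᵀ.
Eliminating b: (1443241/6350400)·(row 1) − (1039/2520)·(row 2) gives (303197/254016)·m = (1443241/6350400)·(-5) − (1039/2520)·(-7/36) = -1341419/1270080, so m = -1341419/1515985.
Then b = ((-7/36) − (1039/2520)·(-1341419/1515985))/(1443241/6350400) = 227304/303197.
At r = 12: q̂ = (-1341419/1515985)·(1) + (227304/303197)·(1/12) = -1246709/1515985.

q̂ = -0.82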